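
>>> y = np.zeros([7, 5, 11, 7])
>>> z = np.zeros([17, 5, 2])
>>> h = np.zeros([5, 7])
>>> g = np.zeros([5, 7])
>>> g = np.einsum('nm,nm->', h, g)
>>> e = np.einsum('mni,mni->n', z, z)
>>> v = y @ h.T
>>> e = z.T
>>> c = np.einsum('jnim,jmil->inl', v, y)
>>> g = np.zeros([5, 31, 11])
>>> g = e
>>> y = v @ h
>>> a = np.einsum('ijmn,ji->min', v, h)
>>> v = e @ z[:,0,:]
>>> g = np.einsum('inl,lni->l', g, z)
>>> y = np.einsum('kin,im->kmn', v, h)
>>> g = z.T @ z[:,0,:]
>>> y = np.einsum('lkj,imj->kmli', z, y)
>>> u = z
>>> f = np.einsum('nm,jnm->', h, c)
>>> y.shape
(5, 7, 17, 2)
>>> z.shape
(17, 5, 2)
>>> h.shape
(5, 7)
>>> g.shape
(2, 5, 2)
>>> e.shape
(2, 5, 17)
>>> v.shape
(2, 5, 2)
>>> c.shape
(11, 5, 7)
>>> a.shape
(11, 7, 5)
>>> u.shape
(17, 5, 2)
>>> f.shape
()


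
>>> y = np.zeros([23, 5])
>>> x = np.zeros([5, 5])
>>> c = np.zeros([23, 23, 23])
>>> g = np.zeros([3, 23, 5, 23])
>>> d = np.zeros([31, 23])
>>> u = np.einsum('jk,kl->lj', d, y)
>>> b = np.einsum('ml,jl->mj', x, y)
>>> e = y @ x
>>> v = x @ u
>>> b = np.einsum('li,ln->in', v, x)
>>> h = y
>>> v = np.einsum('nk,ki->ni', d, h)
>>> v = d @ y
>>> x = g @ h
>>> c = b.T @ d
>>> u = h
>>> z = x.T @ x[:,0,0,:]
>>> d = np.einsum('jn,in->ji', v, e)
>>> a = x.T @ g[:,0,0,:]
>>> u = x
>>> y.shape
(23, 5)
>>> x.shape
(3, 23, 5, 5)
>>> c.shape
(5, 23)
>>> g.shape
(3, 23, 5, 23)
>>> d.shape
(31, 23)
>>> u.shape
(3, 23, 5, 5)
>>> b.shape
(31, 5)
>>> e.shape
(23, 5)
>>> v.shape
(31, 5)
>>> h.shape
(23, 5)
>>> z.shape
(5, 5, 23, 5)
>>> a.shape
(5, 5, 23, 23)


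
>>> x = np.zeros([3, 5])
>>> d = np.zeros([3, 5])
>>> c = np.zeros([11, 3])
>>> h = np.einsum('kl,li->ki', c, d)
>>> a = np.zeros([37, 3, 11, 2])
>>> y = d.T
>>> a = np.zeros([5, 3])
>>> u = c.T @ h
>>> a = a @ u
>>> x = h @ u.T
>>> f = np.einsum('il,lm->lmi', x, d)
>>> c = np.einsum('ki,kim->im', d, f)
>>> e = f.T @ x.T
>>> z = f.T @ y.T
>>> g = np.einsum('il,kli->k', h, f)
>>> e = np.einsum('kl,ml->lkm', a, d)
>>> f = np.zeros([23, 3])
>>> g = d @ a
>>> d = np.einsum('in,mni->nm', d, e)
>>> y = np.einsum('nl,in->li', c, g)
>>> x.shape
(11, 3)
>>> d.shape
(5, 5)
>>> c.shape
(5, 11)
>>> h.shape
(11, 5)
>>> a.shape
(5, 5)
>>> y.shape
(11, 3)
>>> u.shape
(3, 5)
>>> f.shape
(23, 3)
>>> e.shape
(5, 5, 3)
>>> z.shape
(11, 5, 5)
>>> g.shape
(3, 5)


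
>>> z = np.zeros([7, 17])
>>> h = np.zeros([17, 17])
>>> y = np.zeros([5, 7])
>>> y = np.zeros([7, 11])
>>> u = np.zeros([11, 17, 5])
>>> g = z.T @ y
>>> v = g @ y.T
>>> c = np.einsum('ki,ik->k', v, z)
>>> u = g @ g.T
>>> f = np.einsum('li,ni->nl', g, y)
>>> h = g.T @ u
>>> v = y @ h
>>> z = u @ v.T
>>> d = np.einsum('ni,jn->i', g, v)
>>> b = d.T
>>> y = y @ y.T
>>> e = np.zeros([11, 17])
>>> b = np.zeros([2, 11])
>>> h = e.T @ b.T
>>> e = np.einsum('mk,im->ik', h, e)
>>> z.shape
(17, 7)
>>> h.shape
(17, 2)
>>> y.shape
(7, 7)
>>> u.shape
(17, 17)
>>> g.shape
(17, 11)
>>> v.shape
(7, 17)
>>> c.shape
(17,)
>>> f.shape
(7, 17)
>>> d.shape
(11,)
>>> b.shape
(2, 11)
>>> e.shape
(11, 2)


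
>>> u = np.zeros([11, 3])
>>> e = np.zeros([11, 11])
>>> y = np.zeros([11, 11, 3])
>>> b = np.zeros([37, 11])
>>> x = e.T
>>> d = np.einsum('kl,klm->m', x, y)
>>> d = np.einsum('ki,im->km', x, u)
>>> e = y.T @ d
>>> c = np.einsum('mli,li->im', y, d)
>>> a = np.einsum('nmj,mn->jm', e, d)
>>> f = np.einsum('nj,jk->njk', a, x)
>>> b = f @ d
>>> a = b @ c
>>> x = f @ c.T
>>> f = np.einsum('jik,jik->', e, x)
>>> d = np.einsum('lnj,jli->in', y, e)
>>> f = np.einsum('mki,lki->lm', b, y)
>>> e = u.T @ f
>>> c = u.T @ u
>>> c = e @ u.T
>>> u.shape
(11, 3)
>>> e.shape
(3, 3)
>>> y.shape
(11, 11, 3)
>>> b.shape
(3, 11, 3)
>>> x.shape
(3, 11, 3)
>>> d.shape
(3, 11)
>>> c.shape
(3, 11)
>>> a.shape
(3, 11, 11)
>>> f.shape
(11, 3)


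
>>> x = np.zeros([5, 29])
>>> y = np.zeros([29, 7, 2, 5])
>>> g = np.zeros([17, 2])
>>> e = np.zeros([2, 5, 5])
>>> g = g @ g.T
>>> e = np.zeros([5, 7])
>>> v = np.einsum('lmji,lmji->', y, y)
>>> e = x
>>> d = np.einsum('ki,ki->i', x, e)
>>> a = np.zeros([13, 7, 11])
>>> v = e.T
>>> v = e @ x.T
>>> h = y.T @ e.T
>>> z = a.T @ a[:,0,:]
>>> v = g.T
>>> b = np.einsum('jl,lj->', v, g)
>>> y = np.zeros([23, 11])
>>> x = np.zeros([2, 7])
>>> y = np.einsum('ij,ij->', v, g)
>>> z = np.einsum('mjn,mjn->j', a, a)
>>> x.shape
(2, 7)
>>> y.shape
()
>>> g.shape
(17, 17)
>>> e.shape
(5, 29)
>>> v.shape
(17, 17)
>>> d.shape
(29,)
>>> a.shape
(13, 7, 11)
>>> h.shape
(5, 2, 7, 5)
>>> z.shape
(7,)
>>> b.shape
()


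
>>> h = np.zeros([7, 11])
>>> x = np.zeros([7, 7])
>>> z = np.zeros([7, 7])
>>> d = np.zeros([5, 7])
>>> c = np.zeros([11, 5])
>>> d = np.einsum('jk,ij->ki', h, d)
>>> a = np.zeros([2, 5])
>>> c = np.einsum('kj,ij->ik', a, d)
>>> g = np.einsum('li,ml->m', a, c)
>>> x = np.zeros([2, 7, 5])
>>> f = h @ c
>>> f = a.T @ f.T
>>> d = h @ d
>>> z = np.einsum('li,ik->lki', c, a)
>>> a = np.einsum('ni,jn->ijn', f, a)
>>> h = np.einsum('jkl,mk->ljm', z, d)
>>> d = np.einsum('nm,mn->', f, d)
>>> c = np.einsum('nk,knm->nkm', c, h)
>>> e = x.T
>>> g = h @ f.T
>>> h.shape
(2, 11, 7)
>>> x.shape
(2, 7, 5)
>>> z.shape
(11, 5, 2)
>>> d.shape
()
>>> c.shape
(11, 2, 7)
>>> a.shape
(7, 2, 5)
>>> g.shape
(2, 11, 5)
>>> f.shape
(5, 7)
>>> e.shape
(5, 7, 2)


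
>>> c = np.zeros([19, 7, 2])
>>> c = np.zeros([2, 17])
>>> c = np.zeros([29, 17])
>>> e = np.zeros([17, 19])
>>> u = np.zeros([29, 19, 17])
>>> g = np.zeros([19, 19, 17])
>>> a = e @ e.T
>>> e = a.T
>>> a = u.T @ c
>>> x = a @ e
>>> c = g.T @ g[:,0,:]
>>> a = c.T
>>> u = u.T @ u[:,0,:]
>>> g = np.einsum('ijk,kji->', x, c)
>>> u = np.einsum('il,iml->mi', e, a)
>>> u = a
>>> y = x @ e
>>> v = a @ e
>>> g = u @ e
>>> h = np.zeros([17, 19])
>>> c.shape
(17, 19, 17)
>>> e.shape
(17, 17)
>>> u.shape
(17, 19, 17)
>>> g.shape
(17, 19, 17)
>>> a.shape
(17, 19, 17)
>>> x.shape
(17, 19, 17)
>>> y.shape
(17, 19, 17)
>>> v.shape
(17, 19, 17)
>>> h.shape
(17, 19)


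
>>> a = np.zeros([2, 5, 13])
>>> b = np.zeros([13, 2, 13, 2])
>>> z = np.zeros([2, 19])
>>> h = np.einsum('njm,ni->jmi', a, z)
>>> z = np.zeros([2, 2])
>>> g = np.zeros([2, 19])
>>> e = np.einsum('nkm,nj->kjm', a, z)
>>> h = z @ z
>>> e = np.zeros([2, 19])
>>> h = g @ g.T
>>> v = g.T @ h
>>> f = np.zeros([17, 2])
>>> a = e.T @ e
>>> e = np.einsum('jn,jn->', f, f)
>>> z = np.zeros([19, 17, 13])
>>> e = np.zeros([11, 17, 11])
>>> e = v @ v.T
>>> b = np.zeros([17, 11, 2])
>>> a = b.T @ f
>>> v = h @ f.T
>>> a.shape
(2, 11, 2)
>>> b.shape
(17, 11, 2)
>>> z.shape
(19, 17, 13)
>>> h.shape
(2, 2)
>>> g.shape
(2, 19)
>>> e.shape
(19, 19)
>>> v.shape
(2, 17)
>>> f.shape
(17, 2)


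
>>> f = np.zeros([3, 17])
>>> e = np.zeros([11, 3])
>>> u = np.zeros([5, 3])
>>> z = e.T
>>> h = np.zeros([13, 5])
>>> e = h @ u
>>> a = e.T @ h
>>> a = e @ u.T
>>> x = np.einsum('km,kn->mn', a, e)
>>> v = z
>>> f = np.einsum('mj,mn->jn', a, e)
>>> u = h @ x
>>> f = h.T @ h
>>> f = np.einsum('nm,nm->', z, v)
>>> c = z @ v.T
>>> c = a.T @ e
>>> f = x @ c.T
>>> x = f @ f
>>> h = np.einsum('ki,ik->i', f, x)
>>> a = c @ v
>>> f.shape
(5, 5)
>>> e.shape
(13, 3)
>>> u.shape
(13, 3)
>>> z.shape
(3, 11)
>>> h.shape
(5,)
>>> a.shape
(5, 11)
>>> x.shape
(5, 5)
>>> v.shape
(3, 11)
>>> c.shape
(5, 3)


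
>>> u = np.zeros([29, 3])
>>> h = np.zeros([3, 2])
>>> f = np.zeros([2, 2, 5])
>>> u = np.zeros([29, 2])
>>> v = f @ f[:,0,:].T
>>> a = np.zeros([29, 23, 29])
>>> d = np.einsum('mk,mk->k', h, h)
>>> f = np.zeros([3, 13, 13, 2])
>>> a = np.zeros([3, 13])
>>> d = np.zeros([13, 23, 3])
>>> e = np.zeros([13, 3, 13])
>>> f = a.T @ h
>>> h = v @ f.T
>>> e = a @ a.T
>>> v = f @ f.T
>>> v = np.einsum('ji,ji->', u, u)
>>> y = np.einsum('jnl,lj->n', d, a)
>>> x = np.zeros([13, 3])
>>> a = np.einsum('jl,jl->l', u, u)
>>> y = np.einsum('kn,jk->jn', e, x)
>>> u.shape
(29, 2)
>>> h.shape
(2, 2, 13)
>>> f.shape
(13, 2)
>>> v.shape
()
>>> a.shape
(2,)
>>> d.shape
(13, 23, 3)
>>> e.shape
(3, 3)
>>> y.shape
(13, 3)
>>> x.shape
(13, 3)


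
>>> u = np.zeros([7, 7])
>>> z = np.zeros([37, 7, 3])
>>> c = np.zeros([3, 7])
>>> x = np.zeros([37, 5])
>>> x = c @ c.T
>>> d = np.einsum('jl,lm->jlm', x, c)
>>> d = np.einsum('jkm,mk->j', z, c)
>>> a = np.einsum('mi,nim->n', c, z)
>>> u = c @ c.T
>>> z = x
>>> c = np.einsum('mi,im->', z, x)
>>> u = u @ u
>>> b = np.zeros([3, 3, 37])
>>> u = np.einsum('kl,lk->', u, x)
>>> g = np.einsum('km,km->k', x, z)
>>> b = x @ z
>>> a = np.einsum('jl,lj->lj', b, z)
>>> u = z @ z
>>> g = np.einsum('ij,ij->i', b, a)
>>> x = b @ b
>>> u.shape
(3, 3)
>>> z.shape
(3, 3)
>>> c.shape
()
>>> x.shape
(3, 3)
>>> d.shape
(37,)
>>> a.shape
(3, 3)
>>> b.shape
(3, 3)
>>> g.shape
(3,)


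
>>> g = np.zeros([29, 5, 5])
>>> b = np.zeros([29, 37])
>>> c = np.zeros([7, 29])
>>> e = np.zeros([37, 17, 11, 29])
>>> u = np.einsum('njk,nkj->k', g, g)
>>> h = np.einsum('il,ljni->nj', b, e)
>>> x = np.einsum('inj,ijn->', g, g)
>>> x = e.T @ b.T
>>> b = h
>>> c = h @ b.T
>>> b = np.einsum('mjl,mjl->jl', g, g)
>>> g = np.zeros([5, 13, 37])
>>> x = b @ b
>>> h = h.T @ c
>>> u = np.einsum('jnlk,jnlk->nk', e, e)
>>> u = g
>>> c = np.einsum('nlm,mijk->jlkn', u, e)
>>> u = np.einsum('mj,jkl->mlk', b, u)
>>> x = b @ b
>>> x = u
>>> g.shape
(5, 13, 37)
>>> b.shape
(5, 5)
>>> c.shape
(11, 13, 29, 5)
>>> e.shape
(37, 17, 11, 29)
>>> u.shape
(5, 37, 13)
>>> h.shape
(17, 11)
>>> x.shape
(5, 37, 13)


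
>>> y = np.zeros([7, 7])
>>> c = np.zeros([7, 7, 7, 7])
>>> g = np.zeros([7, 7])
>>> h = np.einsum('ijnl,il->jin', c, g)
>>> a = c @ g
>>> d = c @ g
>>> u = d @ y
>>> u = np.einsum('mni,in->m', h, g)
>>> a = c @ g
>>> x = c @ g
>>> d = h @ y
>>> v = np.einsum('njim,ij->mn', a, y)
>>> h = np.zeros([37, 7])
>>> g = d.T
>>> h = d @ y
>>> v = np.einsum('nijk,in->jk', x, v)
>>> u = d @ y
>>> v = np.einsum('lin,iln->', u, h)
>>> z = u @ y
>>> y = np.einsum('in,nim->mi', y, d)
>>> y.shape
(7, 7)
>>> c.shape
(7, 7, 7, 7)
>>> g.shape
(7, 7, 7)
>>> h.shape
(7, 7, 7)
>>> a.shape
(7, 7, 7, 7)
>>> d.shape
(7, 7, 7)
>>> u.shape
(7, 7, 7)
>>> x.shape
(7, 7, 7, 7)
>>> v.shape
()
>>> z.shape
(7, 7, 7)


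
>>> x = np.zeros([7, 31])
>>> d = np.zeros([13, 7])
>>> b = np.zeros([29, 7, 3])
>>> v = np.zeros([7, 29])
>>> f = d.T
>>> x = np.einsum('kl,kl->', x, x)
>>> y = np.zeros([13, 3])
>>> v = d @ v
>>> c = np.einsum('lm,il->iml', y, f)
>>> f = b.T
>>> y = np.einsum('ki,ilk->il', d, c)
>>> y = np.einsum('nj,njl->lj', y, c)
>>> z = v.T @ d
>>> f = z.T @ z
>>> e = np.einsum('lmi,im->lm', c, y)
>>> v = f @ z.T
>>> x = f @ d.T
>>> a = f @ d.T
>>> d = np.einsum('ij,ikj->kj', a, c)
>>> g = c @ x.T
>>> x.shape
(7, 13)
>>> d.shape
(3, 13)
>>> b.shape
(29, 7, 3)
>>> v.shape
(7, 29)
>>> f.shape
(7, 7)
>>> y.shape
(13, 3)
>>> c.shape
(7, 3, 13)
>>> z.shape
(29, 7)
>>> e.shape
(7, 3)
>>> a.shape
(7, 13)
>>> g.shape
(7, 3, 7)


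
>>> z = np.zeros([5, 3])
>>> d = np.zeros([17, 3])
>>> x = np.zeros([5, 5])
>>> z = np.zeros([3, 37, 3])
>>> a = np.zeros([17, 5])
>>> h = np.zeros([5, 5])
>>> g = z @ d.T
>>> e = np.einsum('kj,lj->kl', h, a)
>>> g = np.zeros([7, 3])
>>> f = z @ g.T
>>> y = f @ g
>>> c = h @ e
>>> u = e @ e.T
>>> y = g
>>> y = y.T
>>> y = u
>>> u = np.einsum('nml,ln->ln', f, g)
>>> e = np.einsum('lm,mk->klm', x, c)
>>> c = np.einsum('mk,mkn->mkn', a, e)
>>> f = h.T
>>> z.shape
(3, 37, 3)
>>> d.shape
(17, 3)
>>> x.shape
(5, 5)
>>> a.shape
(17, 5)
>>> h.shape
(5, 5)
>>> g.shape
(7, 3)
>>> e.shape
(17, 5, 5)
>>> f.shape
(5, 5)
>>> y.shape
(5, 5)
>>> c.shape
(17, 5, 5)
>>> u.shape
(7, 3)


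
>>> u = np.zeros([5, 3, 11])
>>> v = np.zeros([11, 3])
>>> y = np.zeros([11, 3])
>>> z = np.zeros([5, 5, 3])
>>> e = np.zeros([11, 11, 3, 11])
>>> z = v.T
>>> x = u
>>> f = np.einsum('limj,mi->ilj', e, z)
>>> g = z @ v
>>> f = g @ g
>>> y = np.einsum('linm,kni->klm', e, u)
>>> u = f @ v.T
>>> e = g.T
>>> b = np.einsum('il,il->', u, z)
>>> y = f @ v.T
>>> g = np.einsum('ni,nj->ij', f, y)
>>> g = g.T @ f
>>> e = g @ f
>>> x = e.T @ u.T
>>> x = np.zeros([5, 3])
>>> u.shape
(3, 11)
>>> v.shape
(11, 3)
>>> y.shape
(3, 11)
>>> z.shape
(3, 11)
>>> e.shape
(11, 3)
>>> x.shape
(5, 3)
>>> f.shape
(3, 3)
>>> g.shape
(11, 3)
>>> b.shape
()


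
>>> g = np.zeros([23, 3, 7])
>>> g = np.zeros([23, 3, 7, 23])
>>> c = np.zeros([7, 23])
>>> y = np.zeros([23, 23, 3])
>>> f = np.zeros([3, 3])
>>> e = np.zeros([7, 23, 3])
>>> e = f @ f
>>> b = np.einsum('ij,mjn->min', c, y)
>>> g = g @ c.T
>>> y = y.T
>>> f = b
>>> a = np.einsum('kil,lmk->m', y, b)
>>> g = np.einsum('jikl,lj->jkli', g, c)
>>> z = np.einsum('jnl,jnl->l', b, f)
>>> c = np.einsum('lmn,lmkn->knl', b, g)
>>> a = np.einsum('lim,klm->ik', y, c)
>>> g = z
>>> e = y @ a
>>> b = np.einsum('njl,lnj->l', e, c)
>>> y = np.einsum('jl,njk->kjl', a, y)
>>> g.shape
(3,)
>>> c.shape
(7, 3, 23)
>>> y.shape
(23, 23, 7)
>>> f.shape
(23, 7, 3)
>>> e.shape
(3, 23, 7)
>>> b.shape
(7,)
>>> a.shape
(23, 7)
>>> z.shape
(3,)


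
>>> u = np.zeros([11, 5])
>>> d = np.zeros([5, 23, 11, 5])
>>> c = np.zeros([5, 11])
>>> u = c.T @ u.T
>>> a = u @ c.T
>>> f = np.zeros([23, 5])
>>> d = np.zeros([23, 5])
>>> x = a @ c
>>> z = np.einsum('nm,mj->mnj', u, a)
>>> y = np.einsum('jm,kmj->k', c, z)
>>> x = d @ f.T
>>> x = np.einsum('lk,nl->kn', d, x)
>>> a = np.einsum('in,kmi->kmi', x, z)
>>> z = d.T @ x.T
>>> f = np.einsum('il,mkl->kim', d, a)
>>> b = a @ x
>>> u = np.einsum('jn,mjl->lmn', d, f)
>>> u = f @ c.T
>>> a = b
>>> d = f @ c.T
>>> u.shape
(11, 23, 5)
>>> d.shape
(11, 23, 5)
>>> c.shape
(5, 11)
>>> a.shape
(11, 11, 23)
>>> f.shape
(11, 23, 11)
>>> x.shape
(5, 23)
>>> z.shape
(5, 5)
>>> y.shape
(11,)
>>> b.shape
(11, 11, 23)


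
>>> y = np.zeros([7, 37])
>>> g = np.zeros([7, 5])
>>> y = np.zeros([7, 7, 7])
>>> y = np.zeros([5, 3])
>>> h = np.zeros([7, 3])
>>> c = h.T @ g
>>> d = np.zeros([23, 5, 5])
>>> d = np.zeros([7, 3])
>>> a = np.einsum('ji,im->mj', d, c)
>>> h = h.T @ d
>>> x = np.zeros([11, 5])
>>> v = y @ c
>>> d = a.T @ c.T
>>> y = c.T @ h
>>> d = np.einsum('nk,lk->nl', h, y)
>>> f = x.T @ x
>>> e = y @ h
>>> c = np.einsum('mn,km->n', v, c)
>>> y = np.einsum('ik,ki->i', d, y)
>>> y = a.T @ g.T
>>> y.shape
(7, 7)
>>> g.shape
(7, 5)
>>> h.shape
(3, 3)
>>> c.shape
(5,)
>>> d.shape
(3, 5)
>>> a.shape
(5, 7)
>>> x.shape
(11, 5)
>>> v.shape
(5, 5)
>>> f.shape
(5, 5)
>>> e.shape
(5, 3)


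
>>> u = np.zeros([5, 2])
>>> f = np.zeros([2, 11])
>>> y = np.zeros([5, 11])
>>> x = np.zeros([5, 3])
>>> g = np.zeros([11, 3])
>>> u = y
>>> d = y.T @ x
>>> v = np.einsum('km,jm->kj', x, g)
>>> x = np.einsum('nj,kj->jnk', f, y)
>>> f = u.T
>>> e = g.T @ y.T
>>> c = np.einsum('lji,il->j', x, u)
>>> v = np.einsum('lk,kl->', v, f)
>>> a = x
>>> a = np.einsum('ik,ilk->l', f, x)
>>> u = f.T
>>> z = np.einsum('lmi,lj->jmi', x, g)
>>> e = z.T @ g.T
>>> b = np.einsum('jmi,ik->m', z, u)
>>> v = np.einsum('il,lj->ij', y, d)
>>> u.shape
(5, 11)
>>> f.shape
(11, 5)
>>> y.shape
(5, 11)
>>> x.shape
(11, 2, 5)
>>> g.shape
(11, 3)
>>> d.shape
(11, 3)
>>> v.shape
(5, 3)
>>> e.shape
(5, 2, 11)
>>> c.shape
(2,)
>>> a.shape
(2,)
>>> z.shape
(3, 2, 5)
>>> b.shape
(2,)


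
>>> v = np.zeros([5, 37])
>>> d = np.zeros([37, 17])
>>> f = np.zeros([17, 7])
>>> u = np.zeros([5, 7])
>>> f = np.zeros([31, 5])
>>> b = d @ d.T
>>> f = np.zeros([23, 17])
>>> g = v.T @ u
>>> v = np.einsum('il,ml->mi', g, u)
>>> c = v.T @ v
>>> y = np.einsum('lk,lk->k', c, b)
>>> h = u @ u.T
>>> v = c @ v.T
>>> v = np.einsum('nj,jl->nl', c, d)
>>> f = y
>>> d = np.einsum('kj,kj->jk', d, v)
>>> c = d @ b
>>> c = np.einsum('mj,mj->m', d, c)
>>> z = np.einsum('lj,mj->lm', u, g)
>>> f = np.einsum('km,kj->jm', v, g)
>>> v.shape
(37, 17)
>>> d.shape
(17, 37)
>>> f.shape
(7, 17)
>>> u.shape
(5, 7)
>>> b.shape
(37, 37)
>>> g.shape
(37, 7)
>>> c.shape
(17,)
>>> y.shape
(37,)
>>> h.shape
(5, 5)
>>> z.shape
(5, 37)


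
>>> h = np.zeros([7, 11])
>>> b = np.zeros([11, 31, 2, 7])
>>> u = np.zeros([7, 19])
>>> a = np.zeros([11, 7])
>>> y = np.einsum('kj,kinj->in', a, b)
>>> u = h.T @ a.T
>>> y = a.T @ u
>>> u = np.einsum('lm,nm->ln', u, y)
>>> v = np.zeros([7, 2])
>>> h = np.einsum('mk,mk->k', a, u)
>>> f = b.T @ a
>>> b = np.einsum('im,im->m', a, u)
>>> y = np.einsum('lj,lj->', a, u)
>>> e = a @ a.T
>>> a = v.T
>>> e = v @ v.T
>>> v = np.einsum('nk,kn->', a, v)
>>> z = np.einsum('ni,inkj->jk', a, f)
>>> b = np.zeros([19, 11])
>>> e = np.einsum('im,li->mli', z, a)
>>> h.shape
(7,)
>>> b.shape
(19, 11)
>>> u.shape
(11, 7)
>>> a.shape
(2, 7)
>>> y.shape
()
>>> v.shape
()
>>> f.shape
(7, 2, 31, 7)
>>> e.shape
(31, 2, 7)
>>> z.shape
(7, 31)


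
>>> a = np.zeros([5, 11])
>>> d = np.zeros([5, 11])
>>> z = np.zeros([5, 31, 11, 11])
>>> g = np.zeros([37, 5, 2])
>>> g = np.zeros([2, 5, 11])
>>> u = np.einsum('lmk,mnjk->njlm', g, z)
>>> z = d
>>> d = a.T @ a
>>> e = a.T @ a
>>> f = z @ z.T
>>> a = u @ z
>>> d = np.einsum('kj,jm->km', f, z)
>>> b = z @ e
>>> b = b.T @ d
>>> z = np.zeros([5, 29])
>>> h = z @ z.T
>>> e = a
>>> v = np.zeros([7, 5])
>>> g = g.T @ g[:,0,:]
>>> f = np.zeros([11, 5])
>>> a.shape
(31, 11, 2, 11)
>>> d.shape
(5, 11)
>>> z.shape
(5, 29)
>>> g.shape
(11, 5, 11)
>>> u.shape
(31, 11, 2, 5)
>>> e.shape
(31, 11, 2, 11)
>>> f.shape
(11, 5)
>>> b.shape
(11, 11)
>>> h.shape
(5, 5)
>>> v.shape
(7, 5)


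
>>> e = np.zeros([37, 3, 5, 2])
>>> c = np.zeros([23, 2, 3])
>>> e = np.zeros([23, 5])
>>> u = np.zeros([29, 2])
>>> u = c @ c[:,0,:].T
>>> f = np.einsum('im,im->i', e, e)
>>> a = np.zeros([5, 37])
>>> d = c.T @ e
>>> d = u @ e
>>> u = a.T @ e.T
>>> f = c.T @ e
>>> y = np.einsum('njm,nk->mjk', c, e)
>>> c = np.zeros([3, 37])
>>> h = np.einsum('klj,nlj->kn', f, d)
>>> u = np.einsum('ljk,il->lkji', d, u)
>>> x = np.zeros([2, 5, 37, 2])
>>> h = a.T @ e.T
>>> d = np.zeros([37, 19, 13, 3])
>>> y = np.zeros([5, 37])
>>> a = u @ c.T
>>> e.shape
(23, 5)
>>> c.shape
(3, 37)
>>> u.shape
(23, 5, 2, 37)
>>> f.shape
(3, 2, 5)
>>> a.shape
(23, 5, 2, 3)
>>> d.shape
(37, 19, 13, 3)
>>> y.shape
(5, 37)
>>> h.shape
(37, 23)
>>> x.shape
(2, 5, 37, 2)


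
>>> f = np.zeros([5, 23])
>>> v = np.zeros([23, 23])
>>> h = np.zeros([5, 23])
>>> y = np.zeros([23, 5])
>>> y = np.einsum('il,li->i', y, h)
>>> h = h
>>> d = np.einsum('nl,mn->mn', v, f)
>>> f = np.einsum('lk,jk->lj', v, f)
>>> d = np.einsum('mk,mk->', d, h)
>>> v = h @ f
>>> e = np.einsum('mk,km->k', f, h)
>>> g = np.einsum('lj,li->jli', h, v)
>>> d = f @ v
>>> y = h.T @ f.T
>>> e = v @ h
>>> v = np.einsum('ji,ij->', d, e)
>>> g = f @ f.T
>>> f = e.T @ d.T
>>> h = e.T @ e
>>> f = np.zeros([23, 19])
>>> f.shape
(23, 19)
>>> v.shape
()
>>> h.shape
(23, 23)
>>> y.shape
(23, 23)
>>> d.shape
(23, 5)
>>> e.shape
(5, 23)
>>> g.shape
(23, 23)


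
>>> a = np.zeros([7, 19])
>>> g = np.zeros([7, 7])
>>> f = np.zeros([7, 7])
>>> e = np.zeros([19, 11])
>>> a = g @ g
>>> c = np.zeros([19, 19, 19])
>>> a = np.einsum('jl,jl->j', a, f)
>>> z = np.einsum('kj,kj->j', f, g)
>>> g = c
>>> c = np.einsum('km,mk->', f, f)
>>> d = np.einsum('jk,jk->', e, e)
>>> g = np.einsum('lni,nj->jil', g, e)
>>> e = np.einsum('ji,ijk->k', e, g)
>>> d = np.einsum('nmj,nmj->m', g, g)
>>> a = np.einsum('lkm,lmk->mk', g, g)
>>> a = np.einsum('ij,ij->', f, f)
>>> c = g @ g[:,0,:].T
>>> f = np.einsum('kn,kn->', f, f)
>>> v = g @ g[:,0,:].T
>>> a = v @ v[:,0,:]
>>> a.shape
(11, 19, 11)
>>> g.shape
(11, 19, 19)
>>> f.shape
()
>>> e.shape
(19,)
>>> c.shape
(11, 19, 11)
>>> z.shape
(7,)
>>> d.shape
(19,)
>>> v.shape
(11, 19, 11)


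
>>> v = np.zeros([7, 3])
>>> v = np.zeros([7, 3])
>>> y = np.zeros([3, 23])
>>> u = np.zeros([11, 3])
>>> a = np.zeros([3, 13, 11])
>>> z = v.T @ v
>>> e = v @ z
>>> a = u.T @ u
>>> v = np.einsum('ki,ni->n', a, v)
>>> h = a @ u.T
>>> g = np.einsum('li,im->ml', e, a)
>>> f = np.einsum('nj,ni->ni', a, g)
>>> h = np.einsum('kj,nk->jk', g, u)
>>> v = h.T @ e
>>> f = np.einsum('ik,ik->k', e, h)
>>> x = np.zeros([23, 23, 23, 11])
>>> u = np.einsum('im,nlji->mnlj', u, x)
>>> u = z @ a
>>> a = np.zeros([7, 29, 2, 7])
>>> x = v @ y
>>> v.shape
(3, 3)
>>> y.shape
(3, 23)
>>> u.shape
(3, 3)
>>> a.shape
(7, 29, 2, 7)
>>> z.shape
(3, 3)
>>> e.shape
(7, 3)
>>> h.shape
(7, 3)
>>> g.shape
(3, 7)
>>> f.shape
(3,)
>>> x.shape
(3, 23)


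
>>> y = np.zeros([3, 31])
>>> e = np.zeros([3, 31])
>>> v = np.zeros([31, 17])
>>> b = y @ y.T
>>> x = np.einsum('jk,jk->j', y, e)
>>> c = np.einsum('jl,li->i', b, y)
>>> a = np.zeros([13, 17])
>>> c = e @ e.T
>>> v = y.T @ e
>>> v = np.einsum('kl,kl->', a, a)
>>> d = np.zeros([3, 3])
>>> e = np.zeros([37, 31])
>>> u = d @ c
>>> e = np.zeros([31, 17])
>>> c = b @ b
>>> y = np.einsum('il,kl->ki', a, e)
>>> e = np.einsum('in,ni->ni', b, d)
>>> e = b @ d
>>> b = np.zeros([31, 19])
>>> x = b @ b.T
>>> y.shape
(31, 13)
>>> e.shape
(3, 3)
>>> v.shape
()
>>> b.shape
(31, 19)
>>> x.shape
(31, 31)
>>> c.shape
(3, 3)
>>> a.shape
(13, 17)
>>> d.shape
(3, 3)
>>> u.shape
(3, 3)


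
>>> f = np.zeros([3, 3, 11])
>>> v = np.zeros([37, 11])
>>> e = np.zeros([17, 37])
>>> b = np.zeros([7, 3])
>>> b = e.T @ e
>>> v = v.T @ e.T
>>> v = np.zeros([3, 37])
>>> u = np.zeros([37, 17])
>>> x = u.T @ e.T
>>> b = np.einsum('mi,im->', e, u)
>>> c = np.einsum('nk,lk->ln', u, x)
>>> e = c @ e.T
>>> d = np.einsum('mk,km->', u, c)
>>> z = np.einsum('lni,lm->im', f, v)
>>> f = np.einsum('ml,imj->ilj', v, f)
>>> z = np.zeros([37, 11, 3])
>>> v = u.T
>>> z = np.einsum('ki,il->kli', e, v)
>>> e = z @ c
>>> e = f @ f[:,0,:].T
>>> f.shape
(3, 37, 11)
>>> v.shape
(17, 37)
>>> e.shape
(3, 37, 3)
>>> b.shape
()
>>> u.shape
(37, 17)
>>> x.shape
(17, 17)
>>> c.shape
(17, 37)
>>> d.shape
()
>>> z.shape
(17, 37, 17)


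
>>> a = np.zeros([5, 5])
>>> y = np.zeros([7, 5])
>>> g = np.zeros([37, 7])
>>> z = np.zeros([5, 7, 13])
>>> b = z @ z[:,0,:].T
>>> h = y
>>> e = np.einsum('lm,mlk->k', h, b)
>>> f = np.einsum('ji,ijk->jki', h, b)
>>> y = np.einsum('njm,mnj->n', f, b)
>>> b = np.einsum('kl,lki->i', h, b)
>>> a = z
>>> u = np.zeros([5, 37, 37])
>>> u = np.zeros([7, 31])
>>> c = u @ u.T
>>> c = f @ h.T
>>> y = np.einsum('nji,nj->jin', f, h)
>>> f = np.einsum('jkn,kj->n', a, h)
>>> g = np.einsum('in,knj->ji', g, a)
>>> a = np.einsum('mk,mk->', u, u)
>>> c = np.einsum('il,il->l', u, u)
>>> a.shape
()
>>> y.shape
(5, 5, 7)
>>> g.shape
(13, 37)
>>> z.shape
(5, 7, 13)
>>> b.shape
(5,)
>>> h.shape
(7, 5)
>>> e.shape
(5,)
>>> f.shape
(13,)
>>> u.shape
(7, 31)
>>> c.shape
(31,)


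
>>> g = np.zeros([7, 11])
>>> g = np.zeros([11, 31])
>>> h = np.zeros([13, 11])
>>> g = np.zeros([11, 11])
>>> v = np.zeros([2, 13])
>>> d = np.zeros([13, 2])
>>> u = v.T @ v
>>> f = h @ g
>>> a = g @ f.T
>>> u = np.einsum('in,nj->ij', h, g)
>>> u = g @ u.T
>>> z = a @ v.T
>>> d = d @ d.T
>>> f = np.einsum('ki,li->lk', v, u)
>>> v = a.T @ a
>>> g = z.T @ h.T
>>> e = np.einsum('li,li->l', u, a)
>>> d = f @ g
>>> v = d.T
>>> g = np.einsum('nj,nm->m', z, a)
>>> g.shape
(13,)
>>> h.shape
(13, 11)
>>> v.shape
(13, 11)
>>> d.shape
(11, 13)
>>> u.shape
(11, 13)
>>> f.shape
(11, 2)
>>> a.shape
(11, 13)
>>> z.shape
(11, 2)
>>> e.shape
(11,)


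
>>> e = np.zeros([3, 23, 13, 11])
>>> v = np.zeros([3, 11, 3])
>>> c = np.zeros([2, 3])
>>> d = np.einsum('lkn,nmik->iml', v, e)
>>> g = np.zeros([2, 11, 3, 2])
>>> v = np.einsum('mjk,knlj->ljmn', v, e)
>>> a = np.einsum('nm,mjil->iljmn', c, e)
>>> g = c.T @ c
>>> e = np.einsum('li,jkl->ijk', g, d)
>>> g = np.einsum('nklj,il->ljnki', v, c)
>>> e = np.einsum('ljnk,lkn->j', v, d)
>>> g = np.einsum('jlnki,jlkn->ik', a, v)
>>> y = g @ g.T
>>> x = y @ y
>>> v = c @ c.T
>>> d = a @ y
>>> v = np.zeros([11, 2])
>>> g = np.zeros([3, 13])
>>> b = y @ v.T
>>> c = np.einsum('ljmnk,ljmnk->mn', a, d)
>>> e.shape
(11,)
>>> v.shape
(11, 2)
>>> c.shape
(23, 3)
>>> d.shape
(13, 11, 23, 3, 2)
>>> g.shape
(3, 13)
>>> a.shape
(13, 11, 23, 3, 2)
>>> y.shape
(2, 2)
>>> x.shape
(2, 2)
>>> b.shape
(2, 11)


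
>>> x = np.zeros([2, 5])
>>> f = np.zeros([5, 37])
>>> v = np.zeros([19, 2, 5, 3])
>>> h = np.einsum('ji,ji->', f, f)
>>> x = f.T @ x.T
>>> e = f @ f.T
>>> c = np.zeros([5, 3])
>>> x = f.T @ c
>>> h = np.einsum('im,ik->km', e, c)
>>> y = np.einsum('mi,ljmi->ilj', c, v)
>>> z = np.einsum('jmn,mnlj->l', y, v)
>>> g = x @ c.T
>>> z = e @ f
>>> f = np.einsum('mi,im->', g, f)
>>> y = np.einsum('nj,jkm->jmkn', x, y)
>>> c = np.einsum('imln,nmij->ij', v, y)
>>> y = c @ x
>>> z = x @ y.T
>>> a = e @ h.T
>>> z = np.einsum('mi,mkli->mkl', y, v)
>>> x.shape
(37, 3)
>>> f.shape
()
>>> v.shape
(19, 2, 5, 3)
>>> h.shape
(3, 5)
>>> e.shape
(5, 5)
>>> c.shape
(19, 37)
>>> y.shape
(19, 3)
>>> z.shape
(19, 2, 5)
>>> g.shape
(37, 5)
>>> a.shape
(5, 3)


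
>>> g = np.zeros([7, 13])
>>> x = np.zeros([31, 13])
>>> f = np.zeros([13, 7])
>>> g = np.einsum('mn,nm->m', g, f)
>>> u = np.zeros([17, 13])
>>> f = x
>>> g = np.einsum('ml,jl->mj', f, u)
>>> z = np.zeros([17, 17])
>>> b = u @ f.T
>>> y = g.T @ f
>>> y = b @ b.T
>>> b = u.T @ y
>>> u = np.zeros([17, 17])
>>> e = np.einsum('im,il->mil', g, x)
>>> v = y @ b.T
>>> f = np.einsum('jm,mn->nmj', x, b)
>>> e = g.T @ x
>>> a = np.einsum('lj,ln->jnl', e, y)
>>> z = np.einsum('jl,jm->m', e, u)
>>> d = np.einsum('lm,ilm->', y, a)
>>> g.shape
(31, 17)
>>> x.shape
(31, 13)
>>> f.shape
(17, 13, 31)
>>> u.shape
(17, 17)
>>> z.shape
(17,)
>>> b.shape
(13, 17)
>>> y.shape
(17, 17)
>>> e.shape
(17, 13)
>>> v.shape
(17, 13)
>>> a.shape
(13, 17, 17)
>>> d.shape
()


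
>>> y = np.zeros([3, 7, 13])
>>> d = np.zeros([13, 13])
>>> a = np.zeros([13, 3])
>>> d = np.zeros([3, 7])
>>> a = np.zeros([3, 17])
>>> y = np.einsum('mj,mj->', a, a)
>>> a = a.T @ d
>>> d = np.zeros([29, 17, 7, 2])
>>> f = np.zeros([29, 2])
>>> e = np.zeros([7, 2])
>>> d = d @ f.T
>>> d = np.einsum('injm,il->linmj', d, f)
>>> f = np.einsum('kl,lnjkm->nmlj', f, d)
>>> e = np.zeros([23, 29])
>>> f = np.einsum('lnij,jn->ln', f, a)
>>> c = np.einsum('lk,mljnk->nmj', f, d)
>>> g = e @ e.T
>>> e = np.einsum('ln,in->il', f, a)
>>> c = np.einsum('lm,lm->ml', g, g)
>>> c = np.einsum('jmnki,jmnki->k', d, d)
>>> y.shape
()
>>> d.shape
(2, 29, 17, 29, 7)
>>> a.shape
(17, 7)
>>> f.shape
(29, 7)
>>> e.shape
(17, 29)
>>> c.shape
(29,)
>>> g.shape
(23, 23)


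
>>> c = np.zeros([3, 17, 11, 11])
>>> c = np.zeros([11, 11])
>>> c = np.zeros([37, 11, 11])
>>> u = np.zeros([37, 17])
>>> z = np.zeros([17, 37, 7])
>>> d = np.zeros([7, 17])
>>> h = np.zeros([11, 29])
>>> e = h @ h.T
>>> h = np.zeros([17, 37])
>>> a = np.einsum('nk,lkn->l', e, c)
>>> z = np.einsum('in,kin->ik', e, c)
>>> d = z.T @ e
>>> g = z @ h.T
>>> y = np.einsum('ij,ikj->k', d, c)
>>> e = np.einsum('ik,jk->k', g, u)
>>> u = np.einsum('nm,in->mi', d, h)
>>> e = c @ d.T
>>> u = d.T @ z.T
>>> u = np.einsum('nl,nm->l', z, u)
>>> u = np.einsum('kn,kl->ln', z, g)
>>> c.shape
(37, 11, 11)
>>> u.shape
(17, 37)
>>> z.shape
(11, 37)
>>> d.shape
(37, 11)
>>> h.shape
(17, 37)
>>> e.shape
(37, 11, 37)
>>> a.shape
(37,)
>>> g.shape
(11, 17)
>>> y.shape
(11,)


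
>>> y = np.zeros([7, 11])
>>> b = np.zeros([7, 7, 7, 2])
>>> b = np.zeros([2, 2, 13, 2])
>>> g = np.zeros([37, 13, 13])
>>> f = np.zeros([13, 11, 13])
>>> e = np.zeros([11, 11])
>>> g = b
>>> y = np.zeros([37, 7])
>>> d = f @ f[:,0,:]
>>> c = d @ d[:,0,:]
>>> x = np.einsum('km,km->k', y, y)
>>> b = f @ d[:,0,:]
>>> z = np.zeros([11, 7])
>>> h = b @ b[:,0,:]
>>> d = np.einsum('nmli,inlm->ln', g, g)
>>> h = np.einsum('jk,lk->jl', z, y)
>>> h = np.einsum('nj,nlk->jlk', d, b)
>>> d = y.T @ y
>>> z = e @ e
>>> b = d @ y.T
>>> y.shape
(37, 7)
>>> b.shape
(7, 37)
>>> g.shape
(2, 2, 13, 2)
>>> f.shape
(13, 11, 13)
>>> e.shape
(11, 11)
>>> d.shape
(7, 7)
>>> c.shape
(13, 11, 13)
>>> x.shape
(37,)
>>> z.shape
(11, 11)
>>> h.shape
(2, 11, 13)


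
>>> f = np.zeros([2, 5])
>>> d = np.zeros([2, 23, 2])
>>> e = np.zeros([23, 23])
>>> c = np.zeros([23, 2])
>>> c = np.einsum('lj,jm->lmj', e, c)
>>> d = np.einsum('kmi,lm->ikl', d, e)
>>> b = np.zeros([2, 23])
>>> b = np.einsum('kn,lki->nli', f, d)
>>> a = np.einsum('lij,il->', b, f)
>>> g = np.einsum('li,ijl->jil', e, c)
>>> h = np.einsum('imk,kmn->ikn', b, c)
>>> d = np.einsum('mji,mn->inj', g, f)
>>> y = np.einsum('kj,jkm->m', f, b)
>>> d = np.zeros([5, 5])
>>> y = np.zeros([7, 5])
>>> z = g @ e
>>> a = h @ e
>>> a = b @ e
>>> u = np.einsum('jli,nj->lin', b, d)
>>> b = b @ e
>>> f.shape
(2, 5)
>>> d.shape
(5, 5)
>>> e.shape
(23, 23)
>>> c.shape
(23, 2, 23)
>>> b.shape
(5, 2, 23)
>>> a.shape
(5, 2, 23)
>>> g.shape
(2, 23, 23)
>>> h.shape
(5, 23, 23)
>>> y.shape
(7, 5)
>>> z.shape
(2, 23, 23)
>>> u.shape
(2, 23, 5)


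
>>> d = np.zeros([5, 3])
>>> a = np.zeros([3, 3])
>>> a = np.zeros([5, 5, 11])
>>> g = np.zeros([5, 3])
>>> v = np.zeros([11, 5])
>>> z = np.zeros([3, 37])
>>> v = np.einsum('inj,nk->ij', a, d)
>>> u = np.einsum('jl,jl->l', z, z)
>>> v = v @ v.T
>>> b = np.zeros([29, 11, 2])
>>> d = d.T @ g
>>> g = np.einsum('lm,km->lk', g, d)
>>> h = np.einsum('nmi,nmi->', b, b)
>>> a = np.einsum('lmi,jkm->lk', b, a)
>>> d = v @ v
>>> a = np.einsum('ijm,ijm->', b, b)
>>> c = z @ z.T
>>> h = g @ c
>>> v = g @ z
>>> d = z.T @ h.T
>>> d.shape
(37, 5)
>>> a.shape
()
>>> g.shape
(5, 3)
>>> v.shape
(5, 37)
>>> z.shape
(3, 37)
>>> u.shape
(37,)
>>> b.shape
(29, 11, 2)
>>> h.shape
(5, 3)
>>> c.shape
(3, 3)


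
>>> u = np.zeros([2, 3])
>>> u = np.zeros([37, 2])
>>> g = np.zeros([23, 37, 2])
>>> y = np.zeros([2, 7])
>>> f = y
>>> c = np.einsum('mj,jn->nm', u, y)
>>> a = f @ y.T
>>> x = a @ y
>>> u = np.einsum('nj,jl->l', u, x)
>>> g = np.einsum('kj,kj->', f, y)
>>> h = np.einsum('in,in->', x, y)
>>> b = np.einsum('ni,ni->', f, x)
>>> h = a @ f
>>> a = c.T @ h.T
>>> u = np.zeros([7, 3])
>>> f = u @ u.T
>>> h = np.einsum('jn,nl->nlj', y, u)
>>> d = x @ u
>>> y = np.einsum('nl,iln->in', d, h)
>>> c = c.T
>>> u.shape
(7, 3)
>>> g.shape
()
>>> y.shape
(7, 2)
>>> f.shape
(7, 7)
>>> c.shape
(37, 7)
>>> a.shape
(37, 2)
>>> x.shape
(2, 7)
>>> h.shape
(7, 3, 2)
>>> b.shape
()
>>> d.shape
(2, 3)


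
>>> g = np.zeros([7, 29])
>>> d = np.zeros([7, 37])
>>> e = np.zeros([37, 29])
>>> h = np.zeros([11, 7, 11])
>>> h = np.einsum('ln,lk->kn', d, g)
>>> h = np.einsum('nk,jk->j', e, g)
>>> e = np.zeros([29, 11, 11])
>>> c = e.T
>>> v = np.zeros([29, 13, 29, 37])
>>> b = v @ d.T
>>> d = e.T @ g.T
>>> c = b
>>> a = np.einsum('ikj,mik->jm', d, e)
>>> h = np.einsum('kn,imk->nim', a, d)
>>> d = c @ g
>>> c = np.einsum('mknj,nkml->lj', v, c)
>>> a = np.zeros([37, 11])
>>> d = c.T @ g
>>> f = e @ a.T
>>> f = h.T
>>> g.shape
(7, 29)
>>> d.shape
(37, 29)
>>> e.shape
(29, 11, 11)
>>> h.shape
(29, 11, 11)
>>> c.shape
(7, 37)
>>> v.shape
(29, 13, 29, 37)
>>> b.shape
(29, 13, 29, 7)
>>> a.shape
(37, 11)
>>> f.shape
(11, 11, 29)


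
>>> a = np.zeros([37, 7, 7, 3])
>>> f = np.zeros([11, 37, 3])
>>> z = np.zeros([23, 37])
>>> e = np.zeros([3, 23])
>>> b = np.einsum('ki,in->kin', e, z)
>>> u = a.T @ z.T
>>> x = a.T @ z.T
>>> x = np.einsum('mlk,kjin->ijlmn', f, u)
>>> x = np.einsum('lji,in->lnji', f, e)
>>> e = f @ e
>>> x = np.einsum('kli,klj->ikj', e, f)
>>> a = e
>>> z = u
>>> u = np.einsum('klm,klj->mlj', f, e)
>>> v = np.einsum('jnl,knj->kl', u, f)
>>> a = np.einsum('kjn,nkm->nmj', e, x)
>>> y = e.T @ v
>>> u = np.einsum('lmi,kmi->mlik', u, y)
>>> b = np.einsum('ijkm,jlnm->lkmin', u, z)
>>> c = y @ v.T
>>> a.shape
(23, 3, 37)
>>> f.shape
(11, 37, 3)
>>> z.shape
(3, 7, 7, 23)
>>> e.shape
(11, 37, 23)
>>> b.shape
(7, 23, 23, 37, 7)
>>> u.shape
(37, 3, 23, 23)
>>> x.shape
(23, 11, 3)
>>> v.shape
(11, 23)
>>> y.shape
(23, 37, 23)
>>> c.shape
(23, 37, 11)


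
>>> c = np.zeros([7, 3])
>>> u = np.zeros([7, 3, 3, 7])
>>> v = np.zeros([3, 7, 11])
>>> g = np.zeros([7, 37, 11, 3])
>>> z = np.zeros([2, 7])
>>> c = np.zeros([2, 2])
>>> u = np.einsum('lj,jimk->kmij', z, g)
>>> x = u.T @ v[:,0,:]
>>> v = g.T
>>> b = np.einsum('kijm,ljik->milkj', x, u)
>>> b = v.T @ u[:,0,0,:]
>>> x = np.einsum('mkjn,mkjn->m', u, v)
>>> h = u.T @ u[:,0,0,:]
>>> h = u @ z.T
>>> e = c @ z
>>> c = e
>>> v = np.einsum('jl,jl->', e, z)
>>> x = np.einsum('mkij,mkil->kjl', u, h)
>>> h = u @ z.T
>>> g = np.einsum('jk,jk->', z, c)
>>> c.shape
(2, 7)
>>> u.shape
(3, 11, 37, 7)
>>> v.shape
()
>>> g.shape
()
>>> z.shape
(2, 7)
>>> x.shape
(11, 7, 2)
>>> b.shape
(7, 37, 11, 7)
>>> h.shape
(3, 11, 37, 2)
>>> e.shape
(2, 7)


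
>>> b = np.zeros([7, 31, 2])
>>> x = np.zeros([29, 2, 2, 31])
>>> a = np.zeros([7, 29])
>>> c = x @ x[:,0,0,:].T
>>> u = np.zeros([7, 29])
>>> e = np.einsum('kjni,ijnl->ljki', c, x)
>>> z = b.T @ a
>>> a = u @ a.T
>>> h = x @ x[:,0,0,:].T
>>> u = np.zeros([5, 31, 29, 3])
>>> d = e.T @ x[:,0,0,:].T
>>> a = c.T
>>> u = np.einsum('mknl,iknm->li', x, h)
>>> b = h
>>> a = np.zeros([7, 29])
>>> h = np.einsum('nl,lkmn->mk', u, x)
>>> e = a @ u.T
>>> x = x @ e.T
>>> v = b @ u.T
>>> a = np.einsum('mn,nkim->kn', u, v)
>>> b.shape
(29, 2, 2, 29)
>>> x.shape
(29, 2, 2, 7)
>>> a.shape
(2, 29)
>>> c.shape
(29, 2, 2, 29)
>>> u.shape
(31, 29)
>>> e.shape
(7, 31)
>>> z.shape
(2, 31, 29)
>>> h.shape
(2, 2)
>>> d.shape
(29, 29, 2, 29)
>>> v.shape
(29, 2, 2, 31)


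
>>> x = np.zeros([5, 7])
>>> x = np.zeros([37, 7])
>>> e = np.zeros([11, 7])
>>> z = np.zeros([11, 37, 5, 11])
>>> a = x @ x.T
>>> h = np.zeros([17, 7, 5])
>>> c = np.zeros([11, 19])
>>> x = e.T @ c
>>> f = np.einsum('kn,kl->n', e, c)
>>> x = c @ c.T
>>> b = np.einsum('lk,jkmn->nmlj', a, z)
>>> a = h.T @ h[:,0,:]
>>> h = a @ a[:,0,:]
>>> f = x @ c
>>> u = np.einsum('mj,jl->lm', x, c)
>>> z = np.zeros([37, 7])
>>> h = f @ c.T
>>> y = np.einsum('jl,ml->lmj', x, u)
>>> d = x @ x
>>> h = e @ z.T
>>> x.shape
(11, 11)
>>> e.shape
(11, 7)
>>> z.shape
(37, 7)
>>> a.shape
(5, 7, 5)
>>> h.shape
(11, 37)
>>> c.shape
(11, 19)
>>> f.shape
(11, 19)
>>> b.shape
(11, 5, 37, 11)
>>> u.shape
(19, 11)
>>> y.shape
(11, 19, 11)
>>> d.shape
(11, 11)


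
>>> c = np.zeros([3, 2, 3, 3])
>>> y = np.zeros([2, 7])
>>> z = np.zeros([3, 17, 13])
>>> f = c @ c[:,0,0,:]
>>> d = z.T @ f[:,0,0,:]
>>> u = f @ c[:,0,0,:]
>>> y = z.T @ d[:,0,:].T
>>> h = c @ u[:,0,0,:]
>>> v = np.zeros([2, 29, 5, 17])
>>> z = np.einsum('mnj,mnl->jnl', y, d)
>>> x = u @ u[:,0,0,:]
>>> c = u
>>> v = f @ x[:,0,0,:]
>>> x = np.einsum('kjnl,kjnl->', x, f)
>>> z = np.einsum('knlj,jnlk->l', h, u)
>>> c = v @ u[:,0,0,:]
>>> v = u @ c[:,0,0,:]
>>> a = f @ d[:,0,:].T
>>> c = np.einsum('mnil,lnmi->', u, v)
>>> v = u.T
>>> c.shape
()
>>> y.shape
(13, 17, 13)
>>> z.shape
(3,)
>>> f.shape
(3, 2, 3, 3)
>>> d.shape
(13, 17, 3)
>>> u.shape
(3, 2, 3, 3)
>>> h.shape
(3, 2, 3, 3)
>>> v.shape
(3, 3, 2, 3)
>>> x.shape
()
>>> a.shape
(3, 2, 3, 13)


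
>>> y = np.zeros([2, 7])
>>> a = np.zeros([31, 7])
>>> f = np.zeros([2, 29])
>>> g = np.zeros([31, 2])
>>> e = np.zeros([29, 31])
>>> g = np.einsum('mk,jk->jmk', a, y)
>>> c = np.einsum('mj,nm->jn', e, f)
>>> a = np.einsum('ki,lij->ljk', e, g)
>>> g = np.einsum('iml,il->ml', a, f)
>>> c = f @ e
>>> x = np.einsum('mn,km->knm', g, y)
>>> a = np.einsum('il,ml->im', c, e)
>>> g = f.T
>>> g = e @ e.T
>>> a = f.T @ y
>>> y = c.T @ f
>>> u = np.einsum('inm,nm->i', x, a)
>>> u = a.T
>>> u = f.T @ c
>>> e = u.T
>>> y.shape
(31, 29)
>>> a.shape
(29, 7)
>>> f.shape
(2, 29)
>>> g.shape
(29, 29)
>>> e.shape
(31, 29)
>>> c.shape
(2, 31)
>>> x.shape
(2, 29, 7)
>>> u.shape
(29, 31)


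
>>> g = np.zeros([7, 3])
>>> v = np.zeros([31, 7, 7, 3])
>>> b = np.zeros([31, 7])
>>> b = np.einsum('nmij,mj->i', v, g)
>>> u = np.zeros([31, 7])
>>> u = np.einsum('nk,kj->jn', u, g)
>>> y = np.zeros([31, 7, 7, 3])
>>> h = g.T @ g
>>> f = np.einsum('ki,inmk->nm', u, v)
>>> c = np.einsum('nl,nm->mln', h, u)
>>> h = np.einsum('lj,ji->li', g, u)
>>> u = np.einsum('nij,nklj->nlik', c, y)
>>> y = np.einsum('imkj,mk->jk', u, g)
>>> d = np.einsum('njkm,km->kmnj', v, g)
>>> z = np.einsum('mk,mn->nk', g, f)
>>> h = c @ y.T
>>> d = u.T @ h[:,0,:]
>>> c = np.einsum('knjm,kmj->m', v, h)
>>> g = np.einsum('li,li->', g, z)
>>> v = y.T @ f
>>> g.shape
()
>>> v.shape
(3, 7)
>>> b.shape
(7,)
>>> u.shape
(31, 7, 3, 7)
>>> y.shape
(7, 3)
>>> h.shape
(31, 3, 7)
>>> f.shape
(7, 7)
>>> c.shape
(3,)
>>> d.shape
(7, 3, 7, 7)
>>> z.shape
(7, 3)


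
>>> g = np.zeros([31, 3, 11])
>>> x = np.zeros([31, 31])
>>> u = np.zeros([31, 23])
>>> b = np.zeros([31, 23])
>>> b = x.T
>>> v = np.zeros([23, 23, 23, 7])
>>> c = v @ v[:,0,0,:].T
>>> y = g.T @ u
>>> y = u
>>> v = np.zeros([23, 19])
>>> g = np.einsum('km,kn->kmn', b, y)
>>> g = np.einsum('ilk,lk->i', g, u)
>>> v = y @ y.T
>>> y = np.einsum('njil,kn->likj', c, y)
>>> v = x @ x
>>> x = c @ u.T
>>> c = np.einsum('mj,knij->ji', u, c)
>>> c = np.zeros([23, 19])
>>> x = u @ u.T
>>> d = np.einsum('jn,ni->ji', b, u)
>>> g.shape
(31,)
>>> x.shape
(31, 31)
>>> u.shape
(31, 23)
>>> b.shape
(31, 31)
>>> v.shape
(31, 31)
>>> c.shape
(23, 19)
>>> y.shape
(23, 23, 31, 23)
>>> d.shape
(31, 23)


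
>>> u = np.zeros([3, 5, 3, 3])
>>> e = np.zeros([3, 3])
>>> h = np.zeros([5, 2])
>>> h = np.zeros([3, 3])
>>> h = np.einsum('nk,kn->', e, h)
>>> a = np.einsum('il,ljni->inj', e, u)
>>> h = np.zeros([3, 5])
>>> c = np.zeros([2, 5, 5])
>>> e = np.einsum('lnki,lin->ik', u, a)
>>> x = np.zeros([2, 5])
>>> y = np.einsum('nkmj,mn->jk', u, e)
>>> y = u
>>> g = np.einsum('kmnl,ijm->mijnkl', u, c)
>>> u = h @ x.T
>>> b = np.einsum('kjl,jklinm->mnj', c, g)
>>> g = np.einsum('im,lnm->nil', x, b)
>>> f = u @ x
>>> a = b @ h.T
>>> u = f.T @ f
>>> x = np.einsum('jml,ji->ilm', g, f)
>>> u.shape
(5, 5)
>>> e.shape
(3, 3)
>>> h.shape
(3, 5)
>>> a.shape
(3, 3, 3)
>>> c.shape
(2, 5, 5)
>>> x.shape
(5, 3, 2)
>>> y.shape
(3, 5, 3, 3)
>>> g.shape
(3, 2, 3)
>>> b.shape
(3, 3, 5)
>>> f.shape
(3, 5)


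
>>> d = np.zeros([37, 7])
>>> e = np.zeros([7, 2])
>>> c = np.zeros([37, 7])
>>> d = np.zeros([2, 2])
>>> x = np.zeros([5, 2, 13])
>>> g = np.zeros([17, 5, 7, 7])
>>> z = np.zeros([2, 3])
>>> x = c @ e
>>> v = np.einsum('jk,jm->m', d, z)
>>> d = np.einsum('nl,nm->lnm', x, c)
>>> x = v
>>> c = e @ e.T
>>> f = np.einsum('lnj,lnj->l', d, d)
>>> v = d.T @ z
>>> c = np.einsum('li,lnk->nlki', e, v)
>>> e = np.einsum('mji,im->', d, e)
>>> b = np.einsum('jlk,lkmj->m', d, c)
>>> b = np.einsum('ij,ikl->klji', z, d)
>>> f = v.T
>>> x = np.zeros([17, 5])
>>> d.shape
(2, 37, 7)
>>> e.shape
()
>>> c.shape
(37, 7, 3, 2)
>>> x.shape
(17, 5)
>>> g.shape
(17, 5, 7, 7)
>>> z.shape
(2, 3)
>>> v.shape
(7, 37, 3)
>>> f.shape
(3, 37, 7)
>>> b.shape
(37, 7, 3, 2)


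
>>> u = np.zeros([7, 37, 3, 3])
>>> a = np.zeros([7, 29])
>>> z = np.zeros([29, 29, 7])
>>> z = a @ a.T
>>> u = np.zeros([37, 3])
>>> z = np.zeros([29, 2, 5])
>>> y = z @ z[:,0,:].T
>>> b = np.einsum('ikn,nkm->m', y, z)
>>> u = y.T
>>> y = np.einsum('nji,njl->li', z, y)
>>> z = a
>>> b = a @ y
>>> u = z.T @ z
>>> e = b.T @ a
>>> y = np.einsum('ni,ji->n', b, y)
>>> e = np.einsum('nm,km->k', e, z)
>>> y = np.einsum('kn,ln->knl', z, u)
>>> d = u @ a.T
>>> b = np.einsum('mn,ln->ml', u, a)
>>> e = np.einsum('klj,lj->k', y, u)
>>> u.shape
(29, 29)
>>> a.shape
(7, 29)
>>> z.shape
(7, 29)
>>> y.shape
(7, 29, 29)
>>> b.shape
(29, 7)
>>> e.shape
(7,)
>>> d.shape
(29, 7)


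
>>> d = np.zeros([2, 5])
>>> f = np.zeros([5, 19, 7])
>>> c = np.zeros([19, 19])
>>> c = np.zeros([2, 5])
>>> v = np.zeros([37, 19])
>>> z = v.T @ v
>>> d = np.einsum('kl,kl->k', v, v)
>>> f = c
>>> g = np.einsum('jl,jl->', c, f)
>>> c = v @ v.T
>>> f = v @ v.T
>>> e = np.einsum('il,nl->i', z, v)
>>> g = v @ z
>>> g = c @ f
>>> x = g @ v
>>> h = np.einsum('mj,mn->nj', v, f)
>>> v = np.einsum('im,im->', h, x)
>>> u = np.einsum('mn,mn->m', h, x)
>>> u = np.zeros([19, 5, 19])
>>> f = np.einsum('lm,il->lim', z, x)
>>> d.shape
(37,)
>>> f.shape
(19, 37, 19)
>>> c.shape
(37, 37)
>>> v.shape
()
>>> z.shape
(19, 19)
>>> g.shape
(37, 37)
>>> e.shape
(19,)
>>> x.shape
(37, 19)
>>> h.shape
(37, 19)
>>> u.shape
(19, 5, 19)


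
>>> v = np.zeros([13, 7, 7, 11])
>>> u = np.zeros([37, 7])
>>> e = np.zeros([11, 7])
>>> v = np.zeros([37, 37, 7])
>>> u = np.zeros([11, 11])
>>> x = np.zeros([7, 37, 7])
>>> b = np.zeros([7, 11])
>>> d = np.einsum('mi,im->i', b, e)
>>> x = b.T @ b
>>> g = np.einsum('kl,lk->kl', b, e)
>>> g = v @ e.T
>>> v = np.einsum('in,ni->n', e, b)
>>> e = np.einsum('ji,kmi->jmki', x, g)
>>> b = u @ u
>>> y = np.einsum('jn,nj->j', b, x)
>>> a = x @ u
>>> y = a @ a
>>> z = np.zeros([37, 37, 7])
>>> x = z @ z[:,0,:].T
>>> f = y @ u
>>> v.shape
(7,)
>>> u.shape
(11, 11)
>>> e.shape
(11, 37, 37, 11)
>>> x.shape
(37, 37, 37)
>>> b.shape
(11, 11)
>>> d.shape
(11,)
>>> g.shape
(37, 37, 11)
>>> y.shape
(11, 11)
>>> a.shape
(11, 11)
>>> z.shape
(37, 37, 7)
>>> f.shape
(11, 11)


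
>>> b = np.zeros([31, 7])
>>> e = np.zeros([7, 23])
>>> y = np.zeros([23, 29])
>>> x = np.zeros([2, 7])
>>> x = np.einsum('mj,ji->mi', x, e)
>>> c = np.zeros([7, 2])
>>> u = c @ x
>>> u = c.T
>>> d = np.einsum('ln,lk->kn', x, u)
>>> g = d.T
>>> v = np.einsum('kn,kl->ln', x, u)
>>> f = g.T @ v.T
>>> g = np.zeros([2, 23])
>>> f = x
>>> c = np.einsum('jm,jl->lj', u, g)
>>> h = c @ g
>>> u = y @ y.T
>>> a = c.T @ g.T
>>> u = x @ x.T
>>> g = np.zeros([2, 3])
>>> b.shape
(31, 7)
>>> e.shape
(7, 23)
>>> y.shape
(23, 29)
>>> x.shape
(2, 23)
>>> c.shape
(23, 2)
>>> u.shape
(2, 2)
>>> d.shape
(7, 23)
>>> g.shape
(2, 3)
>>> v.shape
(7, 23)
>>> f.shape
(2, 23)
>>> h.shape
(23, 23)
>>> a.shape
(2, 2)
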